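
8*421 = 3368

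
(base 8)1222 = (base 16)292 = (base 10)658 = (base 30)ls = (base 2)1010010010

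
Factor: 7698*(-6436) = -1*2^3*3^1*1283^1*1609^1 = -49544328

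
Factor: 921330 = 2^1*3^2*5^1*29^1*353^1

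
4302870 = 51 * 84370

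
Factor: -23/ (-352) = 2^ (-5) * 11^ (-1) * 23^1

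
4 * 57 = 228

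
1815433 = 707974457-706159024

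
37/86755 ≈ 0.000426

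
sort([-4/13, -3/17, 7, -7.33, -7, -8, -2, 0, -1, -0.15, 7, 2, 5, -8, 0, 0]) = [-8, -8, -7.33, -7, -2, -1, -4/13, -3/17, -0.15, 0, 0, 0, 2, 5, 7, 7]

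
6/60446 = 3/30223 ≈ 0.0000993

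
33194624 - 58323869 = -25129245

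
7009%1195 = 1034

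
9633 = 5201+4432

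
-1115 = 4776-5891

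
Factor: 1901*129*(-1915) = -1*3^1*5^1*43^1*383^1*1901^1 = -469613535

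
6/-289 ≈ -0.0208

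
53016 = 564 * 94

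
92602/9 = 10289+1/9 ≈ 10289.11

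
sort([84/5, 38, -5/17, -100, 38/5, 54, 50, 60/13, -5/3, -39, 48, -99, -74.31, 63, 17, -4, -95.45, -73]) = [-100, -99, -95.45, -74.31, -73, -39, -4, -5/3, -5/17, 60/13, 38/5, 84/5, 17, 38, 48, 50, 54, 63]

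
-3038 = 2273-5311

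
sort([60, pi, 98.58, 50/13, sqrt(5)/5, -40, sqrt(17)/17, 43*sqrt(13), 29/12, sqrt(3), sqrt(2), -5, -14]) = [-40, -14, -5, sqrt(17)/17, sqrt(5)/5, sqrt(2), sqrt(3), 29/12, pi, 50/13, 60, 98.58, 43*sqrt(13)]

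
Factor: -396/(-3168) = 2^(-3) = 1/8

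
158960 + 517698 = 676658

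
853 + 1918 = 2771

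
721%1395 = 721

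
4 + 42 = 46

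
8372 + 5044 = 13416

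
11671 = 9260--2411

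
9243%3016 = 195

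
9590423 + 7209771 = 16800194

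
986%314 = 44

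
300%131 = 38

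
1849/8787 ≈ 0.210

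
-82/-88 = 41/44 ≈ 0.932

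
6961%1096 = 385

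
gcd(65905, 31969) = 7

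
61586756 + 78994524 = 140581280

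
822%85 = 57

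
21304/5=4260+4/5=4260.80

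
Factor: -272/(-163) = 2^4*17^1*163^(-1)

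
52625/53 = 992 + 49/53 ≈ 992.92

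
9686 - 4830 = 4856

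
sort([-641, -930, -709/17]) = [-930, -641, -709/17]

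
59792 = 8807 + 50985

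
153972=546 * 282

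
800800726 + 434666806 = 1235467532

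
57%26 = 5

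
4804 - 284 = 4520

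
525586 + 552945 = 1078531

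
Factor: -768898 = -1*2^1*13^1*29573^1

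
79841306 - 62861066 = 16980240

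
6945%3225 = 495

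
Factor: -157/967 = -1*157^1*967^(-1)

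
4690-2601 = 2089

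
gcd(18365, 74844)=1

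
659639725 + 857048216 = 1516687941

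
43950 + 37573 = 81523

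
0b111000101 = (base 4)13011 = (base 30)f3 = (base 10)453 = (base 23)jg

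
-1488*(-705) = 1049040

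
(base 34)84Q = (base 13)438B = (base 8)22302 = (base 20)13AA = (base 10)9410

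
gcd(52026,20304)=6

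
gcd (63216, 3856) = 16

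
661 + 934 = 1595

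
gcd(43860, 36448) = 68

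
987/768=1 + 73/256 ≈ 1.29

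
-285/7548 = -95/2516 ≈ -0.0378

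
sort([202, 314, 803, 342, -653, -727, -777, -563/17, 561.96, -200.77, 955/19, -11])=[-777, -727, -653, -200.77, -563/17, -11, 955/19, 202, 314, 342, 561.96, 803]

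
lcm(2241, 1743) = 15687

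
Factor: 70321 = 70321^1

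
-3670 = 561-4231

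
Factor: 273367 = 273367^1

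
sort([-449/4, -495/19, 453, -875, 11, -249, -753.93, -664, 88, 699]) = [-875, -753.93, -664, -249, -449/4, -495/19, 11, 88, 453, 699]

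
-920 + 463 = -457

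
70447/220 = 320 + 47/220 ≈ 320.21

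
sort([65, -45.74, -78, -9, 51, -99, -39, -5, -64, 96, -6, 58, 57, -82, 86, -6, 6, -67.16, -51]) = [-99, -82, -78, -67.16, -64, -51, -45.74, -39, -9, -6, -6, -5, 6, 51, 57, 58, 65, 86, 96]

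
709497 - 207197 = 502300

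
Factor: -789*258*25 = -1*2^1*3^2*5^2*43^1*263^1 = -5089050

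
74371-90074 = -15703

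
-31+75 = 44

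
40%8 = 0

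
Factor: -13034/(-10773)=2^1*3^(-4)*7^2=98/81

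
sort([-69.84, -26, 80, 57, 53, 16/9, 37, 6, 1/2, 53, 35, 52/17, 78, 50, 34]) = [-69.84, -26, 1/2, 16/9, 52/17, 6, 34, 35, 37, 50, 53, 53, 57, 78, 80]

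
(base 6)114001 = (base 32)9mh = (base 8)23321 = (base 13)46a5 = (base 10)9937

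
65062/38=32531/19 ≈ 1712.16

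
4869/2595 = 1 + 758/865 ≈ 1.88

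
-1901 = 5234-7135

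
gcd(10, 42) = 2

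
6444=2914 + 3530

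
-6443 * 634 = -4084862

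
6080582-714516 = 5366066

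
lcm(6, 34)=102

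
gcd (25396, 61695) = 1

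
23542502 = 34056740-10514238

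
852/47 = 18 + 6/47 ≈ 18.13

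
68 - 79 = -11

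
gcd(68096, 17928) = 8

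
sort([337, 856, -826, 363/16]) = [-826, 363/16, 337, 856]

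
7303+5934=13237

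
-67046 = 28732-95778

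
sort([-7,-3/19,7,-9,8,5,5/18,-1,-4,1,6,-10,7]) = [-10,-9,-7,-4,-1,-3/19,5/18,1,5,6,7,7,8]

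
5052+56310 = 61362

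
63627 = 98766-35139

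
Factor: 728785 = 5^1 * 145757^1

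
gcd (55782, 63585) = 27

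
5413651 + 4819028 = 10232679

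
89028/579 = 153+147/193 ≈ 153.76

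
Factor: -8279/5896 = -1*2^(-3)*11^(-1)*17^1*67^(-1)*487^1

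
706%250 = 206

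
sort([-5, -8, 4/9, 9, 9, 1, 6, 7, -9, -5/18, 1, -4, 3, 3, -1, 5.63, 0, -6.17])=[-9, -8, -6.17, -5, -4, -1, -5/18, 0, 4/9, 1, 1, 3, 3, 5.63, 6, 7, 9, 9]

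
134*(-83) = -11122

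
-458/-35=13 + 3/35 ≈ 13.09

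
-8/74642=-4/37321 ≈ -0.000107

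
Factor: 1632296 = 2^3*211^1*967^1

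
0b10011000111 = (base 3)1200022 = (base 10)1223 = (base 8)2307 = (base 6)5355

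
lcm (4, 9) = 36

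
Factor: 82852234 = 2^1*41426117^1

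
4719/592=7 + 575/592 ≈ 7.97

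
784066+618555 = 1402621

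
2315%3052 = 2315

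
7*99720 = 698040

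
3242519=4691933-1449414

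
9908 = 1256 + 8652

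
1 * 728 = 728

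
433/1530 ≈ 0.283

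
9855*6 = 59130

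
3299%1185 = 929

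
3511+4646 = 8157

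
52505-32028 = 20477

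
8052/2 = 4026 = 4026.00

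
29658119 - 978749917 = -949091798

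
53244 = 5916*9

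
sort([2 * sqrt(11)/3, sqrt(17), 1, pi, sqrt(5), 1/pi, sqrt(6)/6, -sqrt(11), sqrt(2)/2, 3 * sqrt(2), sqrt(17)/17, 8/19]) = [-sqrt(11), sqrt(17)/17, 1/pi, sqrt(6)/6, 8/19, sqrt(2)/2, 1, 2 * sqrt(11)/3, sqrt(5), pi, sqrt(17), 3 * sqrt(2)]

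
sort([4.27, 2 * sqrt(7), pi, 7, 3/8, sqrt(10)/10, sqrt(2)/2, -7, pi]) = [-7, sqrt(10)/10, 3/8, sqrt(2)/2, pi, pi, 4.27, 2 * sqrt(7), 7]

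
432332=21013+411319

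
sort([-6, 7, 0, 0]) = [-6, 0, 0, 7]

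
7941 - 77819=-69878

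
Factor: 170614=2^1 * 23^1 * 3709^1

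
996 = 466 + 530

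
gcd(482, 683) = 1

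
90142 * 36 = 3245112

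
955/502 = 1 + 453/502 ≈ 1.90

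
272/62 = 136/31 ≈ 4.39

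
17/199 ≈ 0.0854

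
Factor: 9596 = 2^2*2399^1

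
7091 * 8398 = 59550218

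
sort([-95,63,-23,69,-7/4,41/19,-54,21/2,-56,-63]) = [-95,-63,-56,-54,-23,-7/4,41/19,21/2,63,69]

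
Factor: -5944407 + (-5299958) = -1*5^1*11^1*204443^1 = -11244365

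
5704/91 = 62 + 62/91 ≈ 62.68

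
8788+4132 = 12920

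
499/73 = 6 + 61/73 ≈ 6.84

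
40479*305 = 12346095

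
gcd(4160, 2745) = 5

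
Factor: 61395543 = 3^3*11^1*37^2*151^1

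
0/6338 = 0 = 0.00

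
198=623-425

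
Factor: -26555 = -1 * 5^1 * 47^1 * 113^1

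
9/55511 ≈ 0.000162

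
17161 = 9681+7480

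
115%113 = 2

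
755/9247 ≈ 0.0816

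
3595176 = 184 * 19539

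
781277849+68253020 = 849530869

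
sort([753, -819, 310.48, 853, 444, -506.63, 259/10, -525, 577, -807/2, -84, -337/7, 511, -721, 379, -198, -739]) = [-819, -739, -721, -525, -506.63, -807/2, -198, -84, -337/7, 259/10, 310.48, 379, 444, 511, 577, 753, 853]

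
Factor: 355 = 5^1*71^1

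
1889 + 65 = 1954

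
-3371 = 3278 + -6649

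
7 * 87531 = 612717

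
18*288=5184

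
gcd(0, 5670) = 5670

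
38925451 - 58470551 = -19545100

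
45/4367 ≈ 0.0103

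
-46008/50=-23004/25=-920.16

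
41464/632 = 65 + 48/79 ≈ 65.61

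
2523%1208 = 107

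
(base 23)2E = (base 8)74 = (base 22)2G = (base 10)60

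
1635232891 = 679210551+956022340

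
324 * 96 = 31104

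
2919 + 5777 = 8696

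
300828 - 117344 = 183484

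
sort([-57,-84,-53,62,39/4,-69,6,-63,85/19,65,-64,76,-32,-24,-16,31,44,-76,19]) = [-84,-76,-69,-64,-63,-57,-53,-32,-24,-16,85/19,6,39/4,19,31,44,62,65,76]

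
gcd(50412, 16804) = 16804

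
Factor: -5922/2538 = -1*3^(-1)*7^1 = -7/3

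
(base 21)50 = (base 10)105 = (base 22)4h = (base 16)69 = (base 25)45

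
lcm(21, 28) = 84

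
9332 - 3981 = 5351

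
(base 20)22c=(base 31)rf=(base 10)852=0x354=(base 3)1011120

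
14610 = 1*14610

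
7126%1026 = 970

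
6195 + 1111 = 7306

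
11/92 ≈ 0.120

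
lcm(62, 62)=62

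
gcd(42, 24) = 6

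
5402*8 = 43216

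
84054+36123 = 120177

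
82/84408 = 41/42204 ≈ 0.000971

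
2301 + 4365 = 6666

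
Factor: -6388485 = -1*3^1*5^1*425899^1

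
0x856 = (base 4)201112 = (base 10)2134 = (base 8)4126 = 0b100001010110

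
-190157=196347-386504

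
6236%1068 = 896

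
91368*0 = 0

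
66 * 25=1650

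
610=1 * 610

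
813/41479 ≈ 0.0196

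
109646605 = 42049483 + 67597122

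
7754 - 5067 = 2687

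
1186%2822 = 1186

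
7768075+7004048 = 14772123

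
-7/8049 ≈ -0.000870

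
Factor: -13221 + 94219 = 2^1*40499^1 = 80998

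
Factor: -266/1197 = -1 * 2^1 * 3^(-2) = -2/9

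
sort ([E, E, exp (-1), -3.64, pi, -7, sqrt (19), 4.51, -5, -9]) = [-9, -7, -5, -3.64, exp (-1), E, E, pi, sqrt (19), 4.51]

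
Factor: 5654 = 2^1 * 11^1 * 257^1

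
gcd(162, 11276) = 2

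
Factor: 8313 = 3^1*17^1*163^1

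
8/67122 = 4/33561 ≈ 0.000119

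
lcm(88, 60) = 1320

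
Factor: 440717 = 440717^1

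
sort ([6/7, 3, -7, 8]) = [-7, 6/7, 3, 8]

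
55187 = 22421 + 32766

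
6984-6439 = 545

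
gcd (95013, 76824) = 9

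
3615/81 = 44 + 17/27≈44.63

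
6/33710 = 3/16855 ≈ 0.000178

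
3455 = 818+2637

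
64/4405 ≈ 0.0145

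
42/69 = 14/23 ≈ 0.609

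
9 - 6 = 3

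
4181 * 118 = 493358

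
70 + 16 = 86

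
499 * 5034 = 2511966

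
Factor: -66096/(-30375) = 2^4 * 5^(-3) * 17^1 = 272/125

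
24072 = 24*1003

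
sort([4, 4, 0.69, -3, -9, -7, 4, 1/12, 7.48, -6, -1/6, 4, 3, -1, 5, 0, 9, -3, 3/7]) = [-9, -7, -6, -3, -3, -1, -1/6, 0, 1/12, 3/7, 0.69, 3, 4, 4, 4, 4, 5, 7.48, 9]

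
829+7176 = 8005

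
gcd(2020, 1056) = 4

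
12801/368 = 34 + 289/368 ≈ 34.79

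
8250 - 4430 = 3820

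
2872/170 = 1436/85 ≈ 16.89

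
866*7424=6429184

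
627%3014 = 627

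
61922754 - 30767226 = 31155528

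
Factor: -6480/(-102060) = 2^2*3^(-2)*7^(-1) = 4/63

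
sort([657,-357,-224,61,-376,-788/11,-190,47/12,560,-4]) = [-376,-357,-224,-190,-788/11,-4,47/12,61,560,657]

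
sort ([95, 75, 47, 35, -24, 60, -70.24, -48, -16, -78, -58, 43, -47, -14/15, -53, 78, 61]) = [-78, -70.24, -58, -53, -48, -47, -24, -16, -14/15, 35, 43, 47, 60, 61, 75, 78, 95]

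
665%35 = 0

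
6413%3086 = 241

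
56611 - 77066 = -20455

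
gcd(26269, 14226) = 1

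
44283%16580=11123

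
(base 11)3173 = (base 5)113234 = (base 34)3lc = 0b1000001100010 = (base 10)4194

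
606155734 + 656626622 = 1262782356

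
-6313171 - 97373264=-103686435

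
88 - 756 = -668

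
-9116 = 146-9262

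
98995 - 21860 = 77135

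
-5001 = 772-5773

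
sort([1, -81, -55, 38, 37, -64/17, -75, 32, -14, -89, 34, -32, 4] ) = [-89, -81, -75, -55, -32, -14, -64/17, 1, 4, 32, 34, 37, 38] 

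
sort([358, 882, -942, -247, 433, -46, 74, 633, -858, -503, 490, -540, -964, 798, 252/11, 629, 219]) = [-964, -942, -858, -540, -503, -247, -46, 252/11, 74, 219, 358, 433, 490, 629, 633, 798, 882]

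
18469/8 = 2308 + 5/8 ≈ 2308.63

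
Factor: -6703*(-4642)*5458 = 2^2*11^1*211^1*2729^1*6703^1 = 169827449308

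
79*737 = 58223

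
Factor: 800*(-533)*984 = -1*2^8*3^1*5^2*13^1*41^2 = -419577600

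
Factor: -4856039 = -1*19^1*131^1*1951^1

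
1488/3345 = 496/1115 ≈ 0.445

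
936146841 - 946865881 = -10719040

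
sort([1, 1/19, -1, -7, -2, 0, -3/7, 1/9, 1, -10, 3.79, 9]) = [-10, -7, -2, -1, -3/7, 0, 1/19, 1/9, 1, 1, 3.79, 9]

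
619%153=7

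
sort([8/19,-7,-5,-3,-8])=[-8,-7,-5,-3,8/19]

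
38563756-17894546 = 20669210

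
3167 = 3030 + 137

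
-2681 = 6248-8929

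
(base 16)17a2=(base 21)df2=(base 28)7k2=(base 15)1bd5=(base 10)6050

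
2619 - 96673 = -94054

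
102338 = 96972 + 5366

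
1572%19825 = 1572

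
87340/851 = 102 + 538/851 ≈ 102.63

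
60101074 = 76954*781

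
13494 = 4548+8946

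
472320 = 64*7380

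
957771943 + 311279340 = 1269051283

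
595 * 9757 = 5805415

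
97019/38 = 2553+5/38 ≈ 2553.13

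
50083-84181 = -34098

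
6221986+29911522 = 36133508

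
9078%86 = 48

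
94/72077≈0.00130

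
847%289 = 269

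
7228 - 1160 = 6068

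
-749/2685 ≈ -0.279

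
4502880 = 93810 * 48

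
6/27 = 2/9 ≈ 0.222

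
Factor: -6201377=-1*7^1*13^1*68147^1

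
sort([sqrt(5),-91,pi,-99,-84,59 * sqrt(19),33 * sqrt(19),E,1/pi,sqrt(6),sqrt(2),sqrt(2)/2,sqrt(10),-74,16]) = [-99,-91,-84,-74,1/pi,sqrt(2)/2,sqrt(2),sqrt(5),sqrt(6),E,pi,sqrt(10),16,33 * sqrt(19),59 * sqrt(19)]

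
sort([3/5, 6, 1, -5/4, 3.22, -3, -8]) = [-8, -3, -5/4, 3/5, 1, 3.22, 6]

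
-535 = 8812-9347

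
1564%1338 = 226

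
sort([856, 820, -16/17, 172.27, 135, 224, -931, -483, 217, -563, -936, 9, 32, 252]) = [-936, -931, -563, -483, -16/17, 9, 32, 135, 172.27, 217, 224, 252, 820, 856]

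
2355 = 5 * 471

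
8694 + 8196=16890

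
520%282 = 238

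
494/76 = 6 + 1/2 = 6.50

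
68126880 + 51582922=119709802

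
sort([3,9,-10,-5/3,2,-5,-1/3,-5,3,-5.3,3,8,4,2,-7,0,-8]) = [-10,-8,-7,-5.3,-5,-5,-5/3,-1/3,0,2,2,3,3,3,4,8,9]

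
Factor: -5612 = -1*2^2*23^1*61^1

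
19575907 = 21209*923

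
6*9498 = 56988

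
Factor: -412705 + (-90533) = -1 * 2^1 * 3^1 * 83873^1 = -503238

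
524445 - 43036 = 481409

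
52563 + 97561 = 150124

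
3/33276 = 1/11092 ≈ 0.0000902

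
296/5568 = 37/696 ≈ 0.0532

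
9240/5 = 1848 = 1848.00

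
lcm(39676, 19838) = 39676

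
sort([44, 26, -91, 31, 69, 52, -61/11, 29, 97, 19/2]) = [-91, -61/11, 19/2, 26, 29, 31, 44, 52, 69, 97]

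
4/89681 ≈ 0.0000446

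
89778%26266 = 10980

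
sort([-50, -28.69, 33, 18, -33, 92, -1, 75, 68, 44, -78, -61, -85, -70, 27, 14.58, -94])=[-94, -85, -78, -70, -61, -50, -33, -28.69, -1, 14.58, 18, 27, 33, 44, 68, 75, 92]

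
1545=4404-2859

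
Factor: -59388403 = -1 * 59388403^1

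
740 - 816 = -76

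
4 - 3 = 1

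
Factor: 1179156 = 2^2*3^1*11^1*8933^1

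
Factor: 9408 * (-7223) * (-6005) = 2^6 * 3^1 * 5^1 * 7^2 * 31^1 * 233^1 * 1201^1 = 408063673920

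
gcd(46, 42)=2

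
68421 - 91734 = -23313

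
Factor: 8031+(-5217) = 2^1 * 3^1 * 7^1 * 67^1 = 2814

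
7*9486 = 66402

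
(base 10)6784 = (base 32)6k0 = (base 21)f81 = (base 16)1a80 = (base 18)12gg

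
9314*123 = 1145622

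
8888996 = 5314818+3574178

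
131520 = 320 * 411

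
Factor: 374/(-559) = -1 * 2^1 * 11^1 * 13^(-1) * 17^1 * 43^(-1)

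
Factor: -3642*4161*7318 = -1*2^2*3^2*19^1*73^1*607^1*3659^1 = -110899621116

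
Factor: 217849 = 217849^1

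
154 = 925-771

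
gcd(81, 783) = 27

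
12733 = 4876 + 7857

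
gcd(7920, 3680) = 80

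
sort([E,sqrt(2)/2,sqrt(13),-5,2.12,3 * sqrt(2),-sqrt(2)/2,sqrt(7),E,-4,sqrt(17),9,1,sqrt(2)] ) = [-5,-4,-sqrt(2)/2,sqrt(2)/2,1,sqrt(2),2.12,sqrt(7),E,E,sqrt(13),sqrt(17),3 * sqrt(2),9] 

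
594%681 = 594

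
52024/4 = 13006 = 13006.00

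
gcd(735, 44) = 1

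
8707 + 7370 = 16077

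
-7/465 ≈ -0.0151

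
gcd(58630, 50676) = 82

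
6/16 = 3/8 = 0.375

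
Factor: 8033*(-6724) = -1*2^2*29^1*41^2*277^1 = -54013892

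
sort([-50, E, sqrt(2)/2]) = [-50, sqrt(2)/2, E]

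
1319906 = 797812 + 522094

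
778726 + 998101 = 1776827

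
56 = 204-148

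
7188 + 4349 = 11537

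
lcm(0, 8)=0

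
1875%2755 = 1875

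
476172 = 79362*6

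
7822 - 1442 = 6380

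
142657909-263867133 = -121209224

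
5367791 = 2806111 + 2561680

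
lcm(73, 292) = 292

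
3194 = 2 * 1597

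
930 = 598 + 332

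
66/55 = 6/5 = 1.20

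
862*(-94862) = -81771044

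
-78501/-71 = 1105 + 46/71 ≈ 1105.65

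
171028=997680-826652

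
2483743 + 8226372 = 10710115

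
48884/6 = 24442/3 ≈ 8147.33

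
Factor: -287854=-1*2^1*7^1*29^1*709^1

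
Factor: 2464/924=2^3*3^(-1)=8/3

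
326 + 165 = 491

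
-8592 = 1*(-8592)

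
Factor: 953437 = 953437^1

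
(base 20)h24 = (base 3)100101111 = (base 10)6844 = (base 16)1abc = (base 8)15274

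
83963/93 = 902 + 77/93 ≈ 902.83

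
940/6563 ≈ 0.143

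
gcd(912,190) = 38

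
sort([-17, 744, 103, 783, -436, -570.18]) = [-570.18, -436, -17, 103, 744, 783]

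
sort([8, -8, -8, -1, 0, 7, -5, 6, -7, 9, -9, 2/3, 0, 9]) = [-9, -8, -8, -7, -5, -1, 0, 0, 2/3, 6, 7, 8, 9, 9]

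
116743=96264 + 20479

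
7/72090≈0.0000971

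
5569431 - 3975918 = 1593513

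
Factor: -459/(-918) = 2^(-1) = 1/2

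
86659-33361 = 53298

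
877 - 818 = 59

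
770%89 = 58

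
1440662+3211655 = 4652317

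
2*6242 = 12484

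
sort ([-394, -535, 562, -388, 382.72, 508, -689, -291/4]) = [-689, -535, -394, -388, -291/4, 382.72, 508, 562]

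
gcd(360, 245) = 5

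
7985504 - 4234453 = 3751051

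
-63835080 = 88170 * (-724)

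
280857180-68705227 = 212151953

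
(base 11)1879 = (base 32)2ah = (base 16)951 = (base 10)2385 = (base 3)10021100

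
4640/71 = 65+25/71≈65.35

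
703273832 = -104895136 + 808168968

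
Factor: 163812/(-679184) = -1*2^(-2)*3^1*73^1*227^(-1) = -219/908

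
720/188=180/47 ≈ 3.83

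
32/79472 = 2/4967 ≈ 0.000403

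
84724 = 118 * 718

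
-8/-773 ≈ 0.0103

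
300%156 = 144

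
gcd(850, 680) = 170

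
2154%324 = 210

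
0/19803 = 0 = 0.00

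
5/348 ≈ 0.0144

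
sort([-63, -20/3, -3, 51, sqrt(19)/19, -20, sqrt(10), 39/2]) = [-63, -20, -20/3, -3, sqrt(19)/19, sqrt(10), 39/2, 51]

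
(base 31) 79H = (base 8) 15557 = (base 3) 100122010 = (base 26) AA3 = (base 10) 7023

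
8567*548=4694716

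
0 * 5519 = 0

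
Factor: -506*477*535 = -1*2^1*3^2*5^1*11^1*23^1*53^1*107^1 = -129128670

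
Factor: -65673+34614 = -1*3^2*7^1*17^1*29^1 = -31059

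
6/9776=3/4888 ≈ 0.000614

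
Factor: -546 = -1*2^1*3^1*7^1*13^1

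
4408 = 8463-4055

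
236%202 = 34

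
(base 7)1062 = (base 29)da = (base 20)j7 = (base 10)387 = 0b110000011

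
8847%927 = 504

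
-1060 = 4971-6031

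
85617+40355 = 125972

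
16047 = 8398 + 7649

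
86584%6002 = 2556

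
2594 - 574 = 2020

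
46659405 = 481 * 97005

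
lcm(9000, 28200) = 423000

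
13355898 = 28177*474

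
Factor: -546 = -1 * 2^1 * 3^1 * 7^1 * 13^1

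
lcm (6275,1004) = 25100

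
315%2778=315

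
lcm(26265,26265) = 26265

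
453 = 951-498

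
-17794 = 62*(-287)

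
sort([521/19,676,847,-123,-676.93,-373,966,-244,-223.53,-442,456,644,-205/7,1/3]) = [-676.93,-442,-373,-244,-223.53,-123,-205/7,1/3,521/19,456,644,676,847,966]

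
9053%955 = 458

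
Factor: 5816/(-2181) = -1*2^3*3^(-1) = -8/3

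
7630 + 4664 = 12294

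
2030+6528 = 8558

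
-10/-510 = 1/51 ≈ 0.0196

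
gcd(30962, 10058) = 2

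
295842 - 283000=12842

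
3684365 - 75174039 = -71489674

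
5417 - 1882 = 3535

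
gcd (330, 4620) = 330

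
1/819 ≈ 0.00122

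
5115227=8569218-3453991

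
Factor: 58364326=2^1 * 29182163^1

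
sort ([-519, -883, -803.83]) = [-883, -803.83, -519]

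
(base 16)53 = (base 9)102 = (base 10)83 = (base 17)4f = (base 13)65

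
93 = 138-45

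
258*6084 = 1569672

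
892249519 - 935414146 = -43164627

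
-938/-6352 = 469/3176 ≈ 0.148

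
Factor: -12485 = -1 * 5^1 * 11^1 * 227^1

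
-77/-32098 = 7/2918 ≈ 0.00240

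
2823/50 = 56 + 23/50 = 56.46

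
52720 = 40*1318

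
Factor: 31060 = 2^2*5^1*1553^1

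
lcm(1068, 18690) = 37380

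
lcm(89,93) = 8277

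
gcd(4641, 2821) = 91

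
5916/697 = 8+20/41≈8.49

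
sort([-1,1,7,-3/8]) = [-1,-3/8,1,7]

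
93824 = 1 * 93824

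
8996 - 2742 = 6254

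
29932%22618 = 7314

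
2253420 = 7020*321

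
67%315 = 67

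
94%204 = 94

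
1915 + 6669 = 8584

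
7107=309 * 23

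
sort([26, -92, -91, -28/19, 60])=[-92, -91, -28/19, 26, 60]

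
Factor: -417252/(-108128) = 2^(-3)*3^1*11^1*29^1*31^(-1) = 957/248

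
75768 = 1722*44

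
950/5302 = 475/2651 ≈ 0.179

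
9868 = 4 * 2467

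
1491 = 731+760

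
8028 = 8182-154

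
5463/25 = 218 + 13/25 = 218.52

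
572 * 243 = 138996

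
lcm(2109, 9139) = 27417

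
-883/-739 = 1 + 144/739 ≈ 1.19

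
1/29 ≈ 0.0345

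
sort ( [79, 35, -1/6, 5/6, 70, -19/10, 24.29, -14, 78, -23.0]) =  [-23.0, -14, -19/10, -1/6, 5/6, 24.29, 35, 70, 78, 79]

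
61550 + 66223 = 127773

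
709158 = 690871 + 18287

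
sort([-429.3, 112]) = [-429.3, 112]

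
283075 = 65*4355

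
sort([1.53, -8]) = [-8, 1.53]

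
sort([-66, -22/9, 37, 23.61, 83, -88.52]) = [-88.52, -66, -22/9, 23.61, 37, 83]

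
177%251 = 177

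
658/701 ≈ 0.939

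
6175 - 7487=-1312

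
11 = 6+5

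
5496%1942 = 1612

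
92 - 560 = -468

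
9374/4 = 2343+1/2 = 2343.50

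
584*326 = 190384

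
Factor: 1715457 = 3^1*383^1*1493^1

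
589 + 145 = 734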